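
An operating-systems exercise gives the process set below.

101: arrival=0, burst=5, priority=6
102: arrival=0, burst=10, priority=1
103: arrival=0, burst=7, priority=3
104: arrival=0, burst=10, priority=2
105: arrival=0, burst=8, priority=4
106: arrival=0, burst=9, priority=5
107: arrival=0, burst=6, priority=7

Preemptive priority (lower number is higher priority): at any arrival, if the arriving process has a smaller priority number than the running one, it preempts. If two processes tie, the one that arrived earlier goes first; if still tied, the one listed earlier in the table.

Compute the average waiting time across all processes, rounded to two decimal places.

Schedule: | 102 0-10 | 104 10-20 | 103 20-27 | 105 27-35 | 106 35-44 | 101 44-49 | 107 49-55 |
Completion: 101=49  102=10  103=27  104=20  105=35  106=44  107=55
Turnaround (C−A): 101=49  102=10  103=27  104=20  105=35  106=44  107=55
Waiting times: 101=44, 102=0, 103=20, 104=10, 105=27, 106=35, 107=49
Average waiting = (44+0+20+10+27+35+49) / 7 = 185/7 = 26.43

26.43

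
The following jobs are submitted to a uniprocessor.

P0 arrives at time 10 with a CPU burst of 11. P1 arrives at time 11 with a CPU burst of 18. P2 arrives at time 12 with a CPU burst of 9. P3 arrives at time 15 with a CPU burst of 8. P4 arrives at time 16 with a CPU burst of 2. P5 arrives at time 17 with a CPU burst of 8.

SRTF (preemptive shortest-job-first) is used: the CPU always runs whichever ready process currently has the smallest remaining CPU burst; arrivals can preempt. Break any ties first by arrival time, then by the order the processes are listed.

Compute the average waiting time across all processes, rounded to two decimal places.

Timeline: | idle 0-10 | P0 10-16 | P4 16-18 | P0 18-23 | P3 23-31 | P5 31-39 | P2 39-48 | P1 48-66 |
Completion: P0=23  P1=66  P2=48  P3=31  P4=18  P5=39
Waiting times: P0=2, P1=37, P2=27, P3=8, P4=0, P5=14
Average waiting = (2+37+27+8+0+14) / 6 = 88/6 = 14.67

14.67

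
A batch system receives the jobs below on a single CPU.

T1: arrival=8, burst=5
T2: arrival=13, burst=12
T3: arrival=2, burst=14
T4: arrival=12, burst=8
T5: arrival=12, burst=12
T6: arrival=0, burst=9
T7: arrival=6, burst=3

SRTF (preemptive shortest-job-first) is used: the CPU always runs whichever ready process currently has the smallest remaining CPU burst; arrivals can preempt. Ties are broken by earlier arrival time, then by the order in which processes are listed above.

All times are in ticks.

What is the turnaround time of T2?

36

Timeline: | T6 0-9 | T7 9-12 | T1 12-17 | T4 17-25 | T5 25-37 | T2 37-49 | T3 49-63 |
Completion: T1=17  T2=49  T3=63  T4=25  T5=37  T6=9  T7=12
Turnaround(T2) = completion − arrival = 49 − 13 = 36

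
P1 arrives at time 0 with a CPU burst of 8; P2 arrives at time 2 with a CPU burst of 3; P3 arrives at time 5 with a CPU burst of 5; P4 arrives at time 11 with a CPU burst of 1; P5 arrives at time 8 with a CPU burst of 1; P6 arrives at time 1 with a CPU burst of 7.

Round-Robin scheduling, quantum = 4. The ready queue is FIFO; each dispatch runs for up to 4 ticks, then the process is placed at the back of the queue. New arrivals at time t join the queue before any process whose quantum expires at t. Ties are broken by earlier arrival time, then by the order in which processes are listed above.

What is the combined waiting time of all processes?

Gantt: | P1 0-4 | P6 4-8 | P2 8-11 | P1 11-15 | P3 15-19 | P5 19-20 | P6 20-23 | P4 23-24 | P3 24-25 |
Completion: P1=15  P2=11  P3=25  P4=24  P5=20  P6=23
Waiting = turnaround − burst: P1=7, P2=6, P3=15, P4=12, P5=11, P6=15
Total waiting = 7 + 6 + 15 + 12 + 11 + 15 = 66

66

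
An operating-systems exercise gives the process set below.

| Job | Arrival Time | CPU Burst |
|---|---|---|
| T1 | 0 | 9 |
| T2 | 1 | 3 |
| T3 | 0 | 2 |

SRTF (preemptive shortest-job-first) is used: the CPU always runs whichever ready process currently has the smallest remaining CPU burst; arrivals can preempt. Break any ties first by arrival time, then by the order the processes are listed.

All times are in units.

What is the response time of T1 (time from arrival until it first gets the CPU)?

5

Schedule: | T3 0-2 | T2 2-5 | T1 5-14 |
Completion: T1=14  T2=5  T3=2
Turnaround (C−A): T1=14  T2=4  T3=2
Response(T1) = first start − arrival = 5 − 0 = 5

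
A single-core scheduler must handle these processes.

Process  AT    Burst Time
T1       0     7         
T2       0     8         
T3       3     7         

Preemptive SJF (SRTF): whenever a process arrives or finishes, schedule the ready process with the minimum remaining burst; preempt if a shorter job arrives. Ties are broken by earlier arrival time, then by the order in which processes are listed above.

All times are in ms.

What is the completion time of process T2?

22

Timeline: | T1 0-7 | T3 7-14 | T2 14-22 |
Completion: T1=7  T2=22  T3=14
Turnaround (C−A): T1=7  T2=22  T3=11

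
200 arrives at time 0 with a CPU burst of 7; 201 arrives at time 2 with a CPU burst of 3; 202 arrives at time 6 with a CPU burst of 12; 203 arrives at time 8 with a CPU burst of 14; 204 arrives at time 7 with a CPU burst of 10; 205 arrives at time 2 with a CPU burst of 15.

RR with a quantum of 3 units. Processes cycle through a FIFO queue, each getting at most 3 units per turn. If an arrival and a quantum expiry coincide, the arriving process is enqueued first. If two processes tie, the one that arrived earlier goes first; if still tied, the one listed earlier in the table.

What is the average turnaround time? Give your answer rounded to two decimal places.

38.50

Timeline: | 200 0-3 | 201 3-6 | 205 6-9 | 200 9-12 | 202 12-15 | 204 15-18 | 203 18-21 | 205 21-24 | 200 24-25 | 202 25-28 | 204 28-31 | 203 31-34 | 205 34-37 | 202 37-40 | 204 40-43 | 203 43-46 | 205 46-49 | 202 49-52 | 204 52-53 | 203 53-56 | 205 56-59 | 203 59-61 |
Completion: 200=25  201=6  202=52  203=61  204=53  205=59
Turnaround (C−A): 200=25  201=4  202=46  203=53  204=46  205=57
Turnaround times: 200=25, 201=4, 202=46, 203=53, 204=46, 205=57
Average turnaround = (25+4+46+53+46+57) / 6 = 231/6 = 38.50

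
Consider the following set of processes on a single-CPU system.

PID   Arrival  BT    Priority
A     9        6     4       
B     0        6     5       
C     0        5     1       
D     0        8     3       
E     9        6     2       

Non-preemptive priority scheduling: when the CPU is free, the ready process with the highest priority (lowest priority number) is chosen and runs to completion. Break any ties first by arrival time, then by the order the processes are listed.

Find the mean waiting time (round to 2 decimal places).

Schedule: | C 0-5 | D 5-13 | E 13-19 | A 19-25 | B 25-31 |
Completion: A=25  B=31  C=5  D=13  E=19
Turnaround (C−A): A=16  B=31  C=5  D=13  E=10
Waiting times: A=10, B=25, C=0, D=5, E=4
Average waiting = (10+25+0+5+4) / 5 = 44/5 = 8.80

8.80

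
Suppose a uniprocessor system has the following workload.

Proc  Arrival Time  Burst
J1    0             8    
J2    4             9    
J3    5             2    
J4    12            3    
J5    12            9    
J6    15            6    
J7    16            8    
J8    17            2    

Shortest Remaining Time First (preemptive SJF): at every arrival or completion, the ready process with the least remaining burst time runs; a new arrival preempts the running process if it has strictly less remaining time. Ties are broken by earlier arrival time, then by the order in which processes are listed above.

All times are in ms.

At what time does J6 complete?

23

Schedule: | J1 0-5 | J3 5-7 | J1 7-10 | J2 10-12 | J4 12-15 | J6 15-17 | J8 17-19 | J6 19-23 | J2 23-30 | J7 30-38 | J5 38-47 |
Completion: J1=10  J2=30  J3=7  J4=15  J5=47  J6=23  J7=38  J8=19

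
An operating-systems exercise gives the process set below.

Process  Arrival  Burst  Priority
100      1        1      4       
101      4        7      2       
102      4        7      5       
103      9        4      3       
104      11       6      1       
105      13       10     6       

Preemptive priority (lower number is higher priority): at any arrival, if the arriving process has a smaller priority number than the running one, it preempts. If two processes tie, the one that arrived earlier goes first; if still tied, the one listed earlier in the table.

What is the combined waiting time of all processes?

Timeline: | idle 0-1 | 100 1-2 | idle 2-4 | 101 4-11 | 104 11-17 | 103 17-21 | 102 21-28 | 105 28-38 |
Completion: 100=2  101=11  102=28  103=21  104=17  105=38
Turnaround (C−A): 100=1  101=7  102=24  103=12  104=6  105=25
Waiting = turnaround − burst: 100=0, 101=0, 102=17, 103=8, 104=0, 105=15
Total waiting = 0 + 0 + 17 + 8 + 0 + 15 = 40

40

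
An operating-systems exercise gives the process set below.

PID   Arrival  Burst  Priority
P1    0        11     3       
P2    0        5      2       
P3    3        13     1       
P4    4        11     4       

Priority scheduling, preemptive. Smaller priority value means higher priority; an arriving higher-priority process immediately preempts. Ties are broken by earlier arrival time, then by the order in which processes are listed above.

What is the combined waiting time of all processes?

Timeline: | P2 0-3 | P3 3-16 | P2 16-18 | P1 18-29 | P4 29-40 |
Completion: P1=29  P2=18  P3=16  P4=40
Waiting = turnaround − burst: P1=18, P2=13, P3=0, P4=25
Total waiting = 18 + 13 + 0 + 25 = 56

56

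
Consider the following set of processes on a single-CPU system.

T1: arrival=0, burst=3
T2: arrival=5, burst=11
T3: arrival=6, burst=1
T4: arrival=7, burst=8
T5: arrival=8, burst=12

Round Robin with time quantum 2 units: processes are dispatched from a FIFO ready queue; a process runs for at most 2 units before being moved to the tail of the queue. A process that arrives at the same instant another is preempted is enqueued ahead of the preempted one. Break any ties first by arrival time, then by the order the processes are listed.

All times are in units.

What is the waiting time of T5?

17

Timeline: | T1 0-3 | idle 3-5 | T2 5-7 | T3 7-8 | T4 8-10 | T2 10-12 | T5 12-14 | T4 14-16 | T2 16-18 | T5 18-20 | T4 20-22 | T2 22-24 | T5 24-26 | T4 26-28 | T2 28-30 | T5 30-32 | T2 32-33 | T5 33-37 |
Completion: T1=3  T2=33  T3=8  T4=28  T5=37
Turnaround (C−A): T1=3  T2=28  T3=2  T4=21  T5=29
Waiting(T5) = turnaround − burst = 29 − 12 = 17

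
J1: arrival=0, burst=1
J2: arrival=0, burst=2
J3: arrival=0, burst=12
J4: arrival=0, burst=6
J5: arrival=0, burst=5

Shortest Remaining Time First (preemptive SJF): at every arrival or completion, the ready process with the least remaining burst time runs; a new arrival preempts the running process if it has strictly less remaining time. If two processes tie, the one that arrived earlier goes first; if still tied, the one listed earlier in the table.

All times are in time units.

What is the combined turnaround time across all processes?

52

Schedule: | J1 0-1 | J2 1-3 | J5 3-8 | J4 8-14 | J3 14-26 |
Completion: J1=1  J2=3  J3=26  J4=14  J5=8
Turnaround = completion − arrival: J1=1, J2=3, J3=26, J4=14, J5=8
Total turnaround = 1 + 3 + 26 + 14 + 8 = 52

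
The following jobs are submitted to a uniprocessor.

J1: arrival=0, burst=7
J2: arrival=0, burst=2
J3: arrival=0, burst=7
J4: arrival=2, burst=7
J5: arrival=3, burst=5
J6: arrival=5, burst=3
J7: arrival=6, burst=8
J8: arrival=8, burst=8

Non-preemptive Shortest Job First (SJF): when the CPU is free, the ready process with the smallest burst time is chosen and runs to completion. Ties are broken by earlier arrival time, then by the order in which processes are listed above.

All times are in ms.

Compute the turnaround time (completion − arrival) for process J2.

2

Gantt: | J2 0-2 | J1 2-9 | J6 9-12 | J5 12-17 | J3 17-24 | J4 24-31 | J7 31-39 | J8 39-47 |
Completion: J1=9  J2=2  J3=24  J4=31  J5=17  J6=12  J7=39  J8=47
Turnaround (C−A): J1=9  J2=2  J3=24  J4=29  J5=14  J6=7  J7=33  J8=39
Turnaround(J2) = completion − arrival = 2 − 0 = 2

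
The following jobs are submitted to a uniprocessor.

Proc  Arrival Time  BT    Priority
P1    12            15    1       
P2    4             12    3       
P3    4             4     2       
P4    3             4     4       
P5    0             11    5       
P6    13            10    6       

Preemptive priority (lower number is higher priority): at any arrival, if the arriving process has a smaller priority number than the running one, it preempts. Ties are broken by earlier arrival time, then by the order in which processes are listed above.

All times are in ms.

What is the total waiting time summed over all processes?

118

Gantt: | P5 0-3 | P4 3-4 | P3 4-8 | P2 8-12 | P1 12-27 | P2 27-35 | P4 35-38 | P5 38-46 | P6 46-56 |
Completion: P1=27  P2=35  P3=8  P4=38  P5=46  P6=56
Waiting = turnaround − burst: P1=0, P2=19, P3=0, P4=31, P5=35, P6=33
Total waiting = 0 + 19 + 0 + 31 + 35 + 33 = 118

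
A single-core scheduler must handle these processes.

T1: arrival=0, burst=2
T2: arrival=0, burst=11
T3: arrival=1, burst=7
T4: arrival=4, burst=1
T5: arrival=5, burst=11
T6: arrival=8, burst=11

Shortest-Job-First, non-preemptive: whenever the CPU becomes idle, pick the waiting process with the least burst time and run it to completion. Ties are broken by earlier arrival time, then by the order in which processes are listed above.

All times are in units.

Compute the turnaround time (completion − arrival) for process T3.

Gantt: | T1 0-2 | T3 2-9 | T4 9-10 | T2 10-21 | T5 21-32 | T6 32-43 |
Completion: T1=2  T2=21  T3=9  T4=10  T5=32  T6=43
Turnaround(T3) = completion − arrival = 9 − 1 = 8

8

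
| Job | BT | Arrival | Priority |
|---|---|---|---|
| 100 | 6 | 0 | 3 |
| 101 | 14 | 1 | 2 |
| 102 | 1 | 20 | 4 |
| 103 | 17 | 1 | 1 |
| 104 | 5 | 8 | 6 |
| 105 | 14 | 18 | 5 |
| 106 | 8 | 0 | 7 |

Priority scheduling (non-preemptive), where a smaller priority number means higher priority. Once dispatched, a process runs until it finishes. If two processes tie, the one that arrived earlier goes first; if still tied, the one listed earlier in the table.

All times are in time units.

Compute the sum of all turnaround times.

Gantt: | 100 0-6 | 103 6-23 | 101 23-37 | 102 37-38 | 105 38-52 | 104 52-57 | 106 57-65 |
Completion: 100=6  101=37  102=38  103=23  104=57  105=52  106=65
Turnaround (C−A): 100=6  101=36  102=18  103=22  104=49  105=34  106=65
Turnaround = completion − arrival: 100=6, 101=36, 102=18, 103=22, 104=49, 105=34, 106=65
Total turnaround = 6 + 36 + 18 + 22 + 49 + 34 + 65 = 230

230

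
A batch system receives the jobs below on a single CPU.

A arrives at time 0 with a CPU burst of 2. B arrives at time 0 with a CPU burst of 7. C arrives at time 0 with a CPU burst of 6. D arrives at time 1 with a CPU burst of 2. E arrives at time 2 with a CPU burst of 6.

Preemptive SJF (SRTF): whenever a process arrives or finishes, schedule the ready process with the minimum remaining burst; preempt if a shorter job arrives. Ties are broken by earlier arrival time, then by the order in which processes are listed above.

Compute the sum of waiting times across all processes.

29

Timeline: | A 0-2 | D 2-4 | C 4-10 | E 10-16 | B 16-23 |
Completion: A=2  B=23  C=10  D=4  E=16
Turnaround (C−A): A=2  B=23  C=10  D=3  E=14
Waiting = turnaround − burst: A=0, B=16, C=4, D=1, E=8
Total waiting = 0 + 16 + 4 + 1 + 8 = 29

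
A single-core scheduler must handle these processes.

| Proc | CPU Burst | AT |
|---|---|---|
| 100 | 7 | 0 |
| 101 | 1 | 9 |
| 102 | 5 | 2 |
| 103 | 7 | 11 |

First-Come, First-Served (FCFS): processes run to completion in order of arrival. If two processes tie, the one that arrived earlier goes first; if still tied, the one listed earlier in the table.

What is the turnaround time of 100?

7

Timeline: | 100 0-7 | 102 7-12 | 101 12-13 | 103 13-20 |
Completion: 100=7  101=13  102=12  103=20
Turnaround(100) = completion − arrival = 7 − 0 = 7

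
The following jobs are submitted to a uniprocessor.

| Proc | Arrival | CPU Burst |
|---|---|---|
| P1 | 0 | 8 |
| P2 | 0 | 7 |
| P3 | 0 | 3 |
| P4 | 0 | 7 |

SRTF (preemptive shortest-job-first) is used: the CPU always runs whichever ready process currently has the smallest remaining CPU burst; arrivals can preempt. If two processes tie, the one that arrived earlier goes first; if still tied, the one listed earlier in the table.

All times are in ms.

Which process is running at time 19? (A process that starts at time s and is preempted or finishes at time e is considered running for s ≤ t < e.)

Schedule: | P3 0-3 | P2 3-10 | P4 10-17 | P1 17-25 |
Completion: P1=25  P2=10  P3=3  P4=17
Turnaround (C−A): P1=25  P2=10  P3=3  P4=17

P1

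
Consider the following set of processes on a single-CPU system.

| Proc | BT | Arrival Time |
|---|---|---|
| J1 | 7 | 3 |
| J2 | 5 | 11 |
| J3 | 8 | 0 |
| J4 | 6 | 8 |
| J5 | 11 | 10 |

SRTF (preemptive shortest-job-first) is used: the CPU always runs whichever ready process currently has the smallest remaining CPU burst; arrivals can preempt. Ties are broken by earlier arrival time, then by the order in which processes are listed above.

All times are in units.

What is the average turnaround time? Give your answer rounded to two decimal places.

14.40

Timeline: | J3 0-8 | J4 8-14 | J2 14-19 | J1 19-26 | J5 26-37 |
Completion: J1=26  J2=19  J3=8  J4=14  J5=37
Turnaround times: J1=23, J2=8, J3=8, J4=6, J5=27
Average turnaround = (23+8+8+6+27) / 5 = 72/5 = 14.40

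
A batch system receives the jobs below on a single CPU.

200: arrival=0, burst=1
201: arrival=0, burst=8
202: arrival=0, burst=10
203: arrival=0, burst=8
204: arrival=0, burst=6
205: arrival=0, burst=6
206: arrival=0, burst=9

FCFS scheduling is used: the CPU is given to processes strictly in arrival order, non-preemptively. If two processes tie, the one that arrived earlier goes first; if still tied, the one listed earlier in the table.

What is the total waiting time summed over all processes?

128

Gantt: | 200 0-1 | 201 1-9 | 202 9-19 | 203 19-27 | 204 27-33 | 205 33-39 | 206 39-48 |
Completion: 200=1  201=9  202=19  203=27  204=33  205=39  206=48
Turnaround (C−A): 200=1  201=9  202=19  203=27  204=33  205=39  206=48
Waiting = turnaround − burst: 200=0, 201=1, 202=9, 203=19, 204=27, 205=33, 206=39
Total waiting = 0 + 1 + 9 + 19 + 27 + 33 + 39 = 128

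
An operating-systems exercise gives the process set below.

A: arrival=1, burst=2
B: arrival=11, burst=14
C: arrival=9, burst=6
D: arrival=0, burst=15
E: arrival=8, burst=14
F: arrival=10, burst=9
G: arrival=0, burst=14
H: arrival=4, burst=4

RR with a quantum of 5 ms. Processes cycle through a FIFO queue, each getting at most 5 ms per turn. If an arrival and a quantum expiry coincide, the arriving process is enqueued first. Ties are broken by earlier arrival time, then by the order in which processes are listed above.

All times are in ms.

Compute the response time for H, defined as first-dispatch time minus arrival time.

Gantt: | D 0-5 | G 5-10 | A 10-12 | H 12-16 | D 16-21 | E 21-26 | C 26-31 | F 31-36 | G 36-41 | B 41-46 | D 46-51 | E 51-56 | C 56-57 | F 57-61 | G 61-65 | B 65-70 | E 70-74 | B 74-78 |
Completion: A=12  B=78  C=57  D=51  E=74  F=61  G=65  H=16
Response(H) = first start − arrival = 12 − 4 = 8

8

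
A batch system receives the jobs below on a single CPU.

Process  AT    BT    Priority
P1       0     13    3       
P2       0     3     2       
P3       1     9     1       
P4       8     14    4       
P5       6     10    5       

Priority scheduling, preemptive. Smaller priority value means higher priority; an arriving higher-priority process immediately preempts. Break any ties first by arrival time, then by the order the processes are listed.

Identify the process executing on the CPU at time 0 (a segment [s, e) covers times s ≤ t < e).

P2

Timeline: | P2 0-1 | P3 1-10 | P2 10-12 | P1 12-25 | P4 25-39 | P5 39-49 |
Completion: P1=25  P2=12  P3=10  P4=39  P5=49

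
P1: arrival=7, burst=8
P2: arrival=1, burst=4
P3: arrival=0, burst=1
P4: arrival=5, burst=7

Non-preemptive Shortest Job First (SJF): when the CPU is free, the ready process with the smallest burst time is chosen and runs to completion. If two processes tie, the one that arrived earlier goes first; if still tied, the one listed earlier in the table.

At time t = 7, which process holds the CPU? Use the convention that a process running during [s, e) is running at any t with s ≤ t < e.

Timeline: | P3 0-1 | P2 1-5 | P4 5-12 | P1 12-20 |
Completion: P1=20  P2=5  P3=1  P4=12
Turnaround (C−A): P1=13  P2=4  P3=1  P4=7

P4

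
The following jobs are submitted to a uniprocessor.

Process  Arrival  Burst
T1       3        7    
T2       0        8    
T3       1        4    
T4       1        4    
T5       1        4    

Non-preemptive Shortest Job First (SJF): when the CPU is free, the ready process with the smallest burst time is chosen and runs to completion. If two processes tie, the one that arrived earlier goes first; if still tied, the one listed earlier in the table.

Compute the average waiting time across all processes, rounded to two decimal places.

10.00

Schedule: | T2 0-8 | T3 8-12 | T4 12-16 | T5 16-20 | T1 20-27 |
Completion: T1=27  T2=8  T3=12  T4=16  T5=20
Turnaround (C−A): T1=24  T2=8  T3=11  T4=15  T5=19
Waiting times: T1=17, T2=0, T3=7, T4=11, T5=15
Average waiting = (17+0+7+11+15) / 5 = 50/5 = 10.00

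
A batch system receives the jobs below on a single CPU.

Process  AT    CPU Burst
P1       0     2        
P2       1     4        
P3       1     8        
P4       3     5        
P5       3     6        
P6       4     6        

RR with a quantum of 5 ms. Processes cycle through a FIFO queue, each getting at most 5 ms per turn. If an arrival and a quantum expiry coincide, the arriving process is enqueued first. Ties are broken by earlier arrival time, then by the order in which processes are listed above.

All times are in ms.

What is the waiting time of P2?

Schedule: | P1 0-2 | P2 2-6 | P3 6-11 | P4 11-16 | P5 16-21 | P6 21-26 | P3 26-29 | P5 29-30 | P6 30-31 |
Completion: P1=2  P2=6  P3=29  P4=16  P5=30  P6=31
Turnaround (C−A): P1=2  P2=5  P3=28  P4=13  P5=27  P6=27
Waiting(P2) = turnaround − burst = 5 − 4 = 1

1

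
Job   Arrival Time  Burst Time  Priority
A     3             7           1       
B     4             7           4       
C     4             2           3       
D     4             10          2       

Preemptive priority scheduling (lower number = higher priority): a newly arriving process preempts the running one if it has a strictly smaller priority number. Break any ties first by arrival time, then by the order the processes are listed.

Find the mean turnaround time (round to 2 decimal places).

Timeline: | idle 0-3 | A 3-10 | D 10-20 | C 20-22 | B 22-29 |
Completion: A=10  B=29  C=22  D=20
Turnaround times: A=7, B=25, C=18, D=16
Average turnaround = (7+25+18+16) / 4 = 66/4 = 16.50

16.50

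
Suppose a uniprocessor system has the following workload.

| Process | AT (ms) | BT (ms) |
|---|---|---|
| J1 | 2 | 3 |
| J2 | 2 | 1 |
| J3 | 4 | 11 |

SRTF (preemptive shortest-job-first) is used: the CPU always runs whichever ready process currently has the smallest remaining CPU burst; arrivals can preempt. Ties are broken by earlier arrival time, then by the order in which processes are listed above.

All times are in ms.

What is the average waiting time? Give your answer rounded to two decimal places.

Timeline: | idle 0-2 | J2 2-3 | J1 3-6 | J3 6-17 |
Completion: J1=6  J2=3  J3=17
Turnaround (C−A): J1=4  J2=1  J3=13
Waiting times: J1=1, J2=0, J3=2
Average waiting = (1+0+2) / 3 = 3/3 = 1.00

1.00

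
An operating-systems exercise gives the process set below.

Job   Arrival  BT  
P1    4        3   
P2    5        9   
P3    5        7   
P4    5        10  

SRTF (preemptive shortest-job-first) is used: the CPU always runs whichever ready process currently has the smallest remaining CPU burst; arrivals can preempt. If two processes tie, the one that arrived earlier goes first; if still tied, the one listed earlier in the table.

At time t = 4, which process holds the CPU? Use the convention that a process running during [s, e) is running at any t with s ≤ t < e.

P1

Gantt: | idle 0-4 | P1 4-7 | P3 7-14 | P2 14-23 | P4 23-33 |
Completion: P1=7  P2=23  P3=14  P4=33
Turnaround (C−A): P1=3  P2=18  P3=9  P4=28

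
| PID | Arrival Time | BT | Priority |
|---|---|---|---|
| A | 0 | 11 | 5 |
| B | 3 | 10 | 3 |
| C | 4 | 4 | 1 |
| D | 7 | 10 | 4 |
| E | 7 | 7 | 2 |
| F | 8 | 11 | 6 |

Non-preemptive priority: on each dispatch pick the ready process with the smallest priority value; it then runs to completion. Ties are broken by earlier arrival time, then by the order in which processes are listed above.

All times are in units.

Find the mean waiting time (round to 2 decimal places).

Timeline: | A 0-11 | C 11-15 | E 15-22 | B 22-32 | D 32-42 | F 42-53 |
Completion: A=11  B=32  C=15  D=42  E=22  F=53
Waiting times: A=0, B=19, C=7, D=25, E=8, F=34
Average waiting = (0+19+7+25+8+34) / 6 = 93/6 = 15.50

15.50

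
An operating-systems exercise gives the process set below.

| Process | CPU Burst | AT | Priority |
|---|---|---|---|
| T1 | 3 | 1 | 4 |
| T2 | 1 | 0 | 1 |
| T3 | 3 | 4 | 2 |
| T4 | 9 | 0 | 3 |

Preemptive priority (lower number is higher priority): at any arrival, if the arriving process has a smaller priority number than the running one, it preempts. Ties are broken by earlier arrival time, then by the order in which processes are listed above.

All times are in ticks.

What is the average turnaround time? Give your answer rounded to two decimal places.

8.00

Schedule: | T2 0-1 | T4 1-4 | T3 4-7 | T4 7-13 | T1 13-16 |
Completion: T1=16  T2=1  T3=7  T4=13
Turnaround times: T1=15, T2=1, T3=3, T4=13
Average turnaround = (15+1+3+13) / 4 = 32/4 = 8.00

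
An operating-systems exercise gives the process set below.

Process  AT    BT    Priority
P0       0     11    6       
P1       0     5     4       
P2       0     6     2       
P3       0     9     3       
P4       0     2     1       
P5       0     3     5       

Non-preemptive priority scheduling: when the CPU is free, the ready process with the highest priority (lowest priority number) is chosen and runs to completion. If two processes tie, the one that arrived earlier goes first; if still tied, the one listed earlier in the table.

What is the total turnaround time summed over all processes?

Timeline: | P4 0-2 | P2 2-8 | P3 8-17 | P1 17-22 | P5 22-25 | P0 25-36 |
Completion: P0=36  P1=22  P2=8  P3=17  P4=2  P5=25
Turnaround (C−A): P0=36  P1=22  P2=8  P3=17  P4=2  P5=25
Turnaround = completion − arrival: P0=36, P1=22, P2=8, P3=17, P4=2, P5=25
Total turnaround = 36 + 22 + 8 + 17 + 2 + 25 = 110

110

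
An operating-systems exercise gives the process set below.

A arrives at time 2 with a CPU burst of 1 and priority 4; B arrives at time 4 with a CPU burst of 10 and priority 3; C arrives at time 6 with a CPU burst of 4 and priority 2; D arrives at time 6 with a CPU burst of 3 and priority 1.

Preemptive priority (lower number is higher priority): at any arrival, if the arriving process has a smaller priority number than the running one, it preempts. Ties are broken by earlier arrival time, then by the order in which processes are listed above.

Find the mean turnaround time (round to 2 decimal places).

Timeline: | idle 0-2 | A 2-3 | idle 3-4 | B 4-6 | D 6-9 | C 9-13 | B 13-21 |
Completion: A=3  B=21  C=13  D=9
Turnaround times: A=1, B=17, C=7, D=3
Average turnaround = (1+17+7+3) / 4 = 28/4 = 7.00

7.00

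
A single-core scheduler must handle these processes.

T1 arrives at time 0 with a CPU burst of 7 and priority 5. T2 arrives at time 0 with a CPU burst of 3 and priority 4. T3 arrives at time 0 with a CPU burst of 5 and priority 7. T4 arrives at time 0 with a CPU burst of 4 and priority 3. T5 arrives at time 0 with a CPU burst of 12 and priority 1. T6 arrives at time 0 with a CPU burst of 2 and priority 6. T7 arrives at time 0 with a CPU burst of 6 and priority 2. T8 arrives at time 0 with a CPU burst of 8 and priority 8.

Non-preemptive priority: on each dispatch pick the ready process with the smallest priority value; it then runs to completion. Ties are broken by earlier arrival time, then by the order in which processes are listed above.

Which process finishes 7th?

T3

Gantt: | T5 0-12 | T7 12-18 | T4 18-22 | T2 22-25 | T1 25-32 | T6 32-34 | T3 34-39 | T8 39-47 |
Completion: T1=32  T2=25  T3=39  T4=22  T5=12  T6=34  T7=18  T8=47
Turnaround (C−A): T1=32  T2=25  T3=39  T4=22  T5=12  T6=34  T7=18  T8=47
Finish order: T5 → T7 → T4 → T2 → T1 → T6 → T3 → T8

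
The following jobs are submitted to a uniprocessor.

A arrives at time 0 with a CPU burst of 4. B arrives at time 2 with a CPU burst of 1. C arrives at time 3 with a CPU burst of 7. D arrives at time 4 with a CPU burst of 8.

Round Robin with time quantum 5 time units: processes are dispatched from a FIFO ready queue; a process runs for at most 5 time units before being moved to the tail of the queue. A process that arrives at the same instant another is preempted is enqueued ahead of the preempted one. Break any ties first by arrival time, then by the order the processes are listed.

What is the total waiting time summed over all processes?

Timeline: | A 0-4 | B 4-5 | C 5-10 | D 10-15 | C 15-17 | D 17-20 |
Completion: A=4  B=5  C=17  D=20
Turnaround (C−A): A=4  B=3  C=14  D=16
Waiting = turnaround − burst: A=0, B=2, C=7, D=8
Total waiting = 0 + 2 + 7 + 8 = 17

17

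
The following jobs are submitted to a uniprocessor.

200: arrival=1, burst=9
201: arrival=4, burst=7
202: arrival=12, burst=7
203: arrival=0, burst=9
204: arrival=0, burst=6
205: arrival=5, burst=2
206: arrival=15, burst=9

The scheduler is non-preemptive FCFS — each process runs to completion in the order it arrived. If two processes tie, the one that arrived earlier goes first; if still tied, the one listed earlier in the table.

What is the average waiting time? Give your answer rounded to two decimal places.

Gantt: | 203 0-9 | 204 9-15 | 200 15-24 | 201 24-31 | 205 31-33 | 202 33-40 | 206 40-49 |
Completion: 200=24  201=31  202=40  203=9  204=15  205=33  206=49
Turnaround (C−A): 200=23  201=27  202=28  203=9  204=15  205=28  206=34
Waiting times: 200=14, 201=20, 202=21, 203=0, 204=9, 205=26, 206=25
Average waiting = (14+20+21+0+9+26+25) / 7 = 115/7 = 16.43

16.43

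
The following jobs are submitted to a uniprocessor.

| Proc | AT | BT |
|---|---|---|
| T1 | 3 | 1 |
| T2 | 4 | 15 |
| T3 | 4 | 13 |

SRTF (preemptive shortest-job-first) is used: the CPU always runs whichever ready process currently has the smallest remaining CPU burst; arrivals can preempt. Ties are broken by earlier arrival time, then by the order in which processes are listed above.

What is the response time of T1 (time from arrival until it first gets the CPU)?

0

Schedule: | idle 0-3 | T1 3-4 | T3 4-17 | T2 17-32 |
Completion: T1=4  T2=32  T3=17
Response(T1) = first start − arrival = 3 − 3 = 0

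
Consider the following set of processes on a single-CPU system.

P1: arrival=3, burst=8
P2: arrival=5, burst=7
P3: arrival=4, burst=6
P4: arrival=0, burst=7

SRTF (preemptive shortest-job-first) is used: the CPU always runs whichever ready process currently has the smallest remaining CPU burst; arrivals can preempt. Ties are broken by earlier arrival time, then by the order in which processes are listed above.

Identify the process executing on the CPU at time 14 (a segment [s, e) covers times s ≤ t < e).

Gantt: | P4 0-7 | P3 7-13 | P2 13-20 | P1 20-28 |
Completion: P1=28  P2=20  P3=13  P4=7
Turnaround (C−A): P1=25  P2=15  P3=9  P4=7

P2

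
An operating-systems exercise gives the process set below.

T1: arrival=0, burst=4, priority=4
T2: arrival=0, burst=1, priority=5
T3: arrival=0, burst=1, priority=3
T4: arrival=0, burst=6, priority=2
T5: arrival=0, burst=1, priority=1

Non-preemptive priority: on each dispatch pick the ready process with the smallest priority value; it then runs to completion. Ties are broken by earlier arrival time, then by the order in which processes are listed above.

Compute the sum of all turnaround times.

41

Timeline: | T5 0-1 | T4 1-7 | T3 7-8 | T1 8-12 | T2 12-13 |
Completion: T1=12  T2=13  T3=8  T4=7  T5=1
Turnaround = completion − arrival: T1=12, T2=13, T3=8, T4=7, T5=1
Total turnaround = 12 + 13 + 8 + 7 + 1 = 41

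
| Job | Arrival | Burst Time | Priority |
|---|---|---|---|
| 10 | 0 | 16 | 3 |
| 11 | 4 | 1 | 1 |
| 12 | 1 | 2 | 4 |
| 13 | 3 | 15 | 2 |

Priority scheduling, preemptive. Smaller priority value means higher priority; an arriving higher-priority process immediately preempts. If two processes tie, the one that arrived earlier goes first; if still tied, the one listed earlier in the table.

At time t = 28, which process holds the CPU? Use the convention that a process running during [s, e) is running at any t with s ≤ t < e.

Schedule: | 10 0-3 | 13 3-4 | 11 4-5 | 13 5-19 | 10 19-32 | 12 32-34 |
Completion: 10=32  11=5  12=34  13=19

10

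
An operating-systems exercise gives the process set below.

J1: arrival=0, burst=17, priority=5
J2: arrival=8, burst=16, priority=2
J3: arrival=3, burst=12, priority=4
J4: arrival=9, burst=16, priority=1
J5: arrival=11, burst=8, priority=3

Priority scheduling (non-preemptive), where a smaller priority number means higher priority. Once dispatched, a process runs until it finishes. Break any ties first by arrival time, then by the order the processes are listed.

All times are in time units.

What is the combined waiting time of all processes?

Gantt: | J1 0-17 | J4 17-33 | J2 33-49 | J5 49-57 | J3 57-69 |
Completion: J1=17  J2=49  J3=69  J4=33  J5=57
Waiting = turnaround − burst: J1=0, J2=25, J3=54, J4=8, J5=38
Total waiting = 0 + 25 + 54 + 8 + 38 = 125

125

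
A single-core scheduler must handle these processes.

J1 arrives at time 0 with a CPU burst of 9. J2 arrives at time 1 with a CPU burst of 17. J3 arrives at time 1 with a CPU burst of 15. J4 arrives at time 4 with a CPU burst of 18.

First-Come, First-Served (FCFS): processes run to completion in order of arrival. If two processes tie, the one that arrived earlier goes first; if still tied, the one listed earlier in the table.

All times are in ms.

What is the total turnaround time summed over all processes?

129

Timeline: | J1 0-9 | J2 9-26 | J3 26-41 | J4 41-59 |
Completion: J1=9  J2=26  J3=41  J4=59
Turnaround (C−A): J1=9  J2=25  J3=40  J4=55
Turnaround = completion − arrival: J1=9, J2=25, J3=40, J4=55
Total turnaround = 9 + 25 + 40 + 55 = 129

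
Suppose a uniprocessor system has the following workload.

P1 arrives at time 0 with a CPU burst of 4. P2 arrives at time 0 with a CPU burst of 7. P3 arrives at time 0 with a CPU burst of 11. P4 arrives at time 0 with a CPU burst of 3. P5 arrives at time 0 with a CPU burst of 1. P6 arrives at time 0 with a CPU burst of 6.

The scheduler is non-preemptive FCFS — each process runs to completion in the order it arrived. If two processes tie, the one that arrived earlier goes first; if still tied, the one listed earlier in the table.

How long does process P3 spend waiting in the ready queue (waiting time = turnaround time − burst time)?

Gantt: | P1 0-4 | P2 4-11 | P3 11-22 | P4 22-25 | P5 25-26 | P6 26-32 |
Completion: P1=4  P2=11  P3=22  P4=25  P5=26  P6=32
Turnaround (C−A): P1=4  P2=11  P3=22  P4=25  P5=26  P6=32
Waiting(P3) = turnaround − burst = 22 − 11 = 11

11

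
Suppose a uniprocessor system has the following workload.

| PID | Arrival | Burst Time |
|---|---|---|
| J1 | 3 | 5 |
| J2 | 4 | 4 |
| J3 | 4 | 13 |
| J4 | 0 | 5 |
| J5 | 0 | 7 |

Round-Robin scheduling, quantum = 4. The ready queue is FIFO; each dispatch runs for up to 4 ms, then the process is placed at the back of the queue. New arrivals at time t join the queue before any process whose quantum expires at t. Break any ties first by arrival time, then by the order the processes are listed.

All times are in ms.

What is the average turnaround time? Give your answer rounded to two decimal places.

Schedule: | J4 0-4 | J5 4-8 | J1 8-12 | J2 12-16 | J3 16-20 | J4 20-21 | J5 21-24 | J1 24-25 | J3 25-34 |
Completion: J1=25  J2=16  J3=34  J4=21  J5=24
Turnaround times: J1=22, J2=12, J3=30, J4=21, J5=24
Average turnaround = (22+12+30+21+24) / 5 = 109/5 = 21.80

21.80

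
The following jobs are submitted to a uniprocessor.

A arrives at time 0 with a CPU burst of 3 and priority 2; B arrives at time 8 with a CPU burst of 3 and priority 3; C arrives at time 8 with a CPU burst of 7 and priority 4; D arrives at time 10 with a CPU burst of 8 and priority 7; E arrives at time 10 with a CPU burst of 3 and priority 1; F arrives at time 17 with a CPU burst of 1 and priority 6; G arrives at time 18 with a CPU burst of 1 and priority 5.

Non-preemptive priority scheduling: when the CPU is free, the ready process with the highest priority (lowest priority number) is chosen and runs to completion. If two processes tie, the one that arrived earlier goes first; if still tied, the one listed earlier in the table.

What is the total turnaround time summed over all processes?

Schedule: | A 0-3 | idle 3-8 | B 8-11 | E 11-14 | C 14-21 | G 21-22 | F 22-23 | D 23-31 |
Completion: A=3  B=11  C=21  D=31  E=14  F=23  G=22
Turnaround = completion − arrival: A=3, B=3, C=13, D=21, E=4, F=6, G=4
Total turnaround = 3 + 3 + 13 + 21 + 4 + 6 + 4 = 54

54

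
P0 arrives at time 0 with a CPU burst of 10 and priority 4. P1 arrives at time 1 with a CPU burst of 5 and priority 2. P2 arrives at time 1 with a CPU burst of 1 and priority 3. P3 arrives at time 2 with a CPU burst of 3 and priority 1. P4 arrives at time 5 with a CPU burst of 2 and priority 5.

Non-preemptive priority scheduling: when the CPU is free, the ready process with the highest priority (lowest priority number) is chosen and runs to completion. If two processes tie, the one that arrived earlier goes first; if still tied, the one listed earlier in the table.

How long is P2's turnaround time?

18

Gantt: | P0 0-10 | P3 10-13 | P1 13-18 | P2 18-19 | P4 19-21 |
Completion: P0=10  P1=18  P2=19  P3=13  P4=21
Turnaround (C−A): P0=10  P1=17  P2=18  P3=11  P4=16
Turnaround(P2) = completion − arrival = 19 − 1 = 18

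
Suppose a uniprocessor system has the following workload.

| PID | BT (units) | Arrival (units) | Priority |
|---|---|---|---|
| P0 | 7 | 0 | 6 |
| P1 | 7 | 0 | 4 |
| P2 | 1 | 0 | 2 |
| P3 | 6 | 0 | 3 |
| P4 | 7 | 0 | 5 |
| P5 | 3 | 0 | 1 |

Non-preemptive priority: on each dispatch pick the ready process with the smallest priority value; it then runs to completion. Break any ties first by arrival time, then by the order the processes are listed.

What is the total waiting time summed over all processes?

58

Gantt: | P5 0-3 | P2 3-4 | P3 4-10 | P1 10-17 | P4 17-24 | P0 24-31 |
Completion: P0=31  P1=17  P2=4  P3=10  P4=24  P5=3
Waiting = turnaround − burst: P0=24, P1=10, P2=3, P3=4, P4=17, P5=0
Total waiting = 24 + 10 + 3 + 4 + 17 + 0 = 58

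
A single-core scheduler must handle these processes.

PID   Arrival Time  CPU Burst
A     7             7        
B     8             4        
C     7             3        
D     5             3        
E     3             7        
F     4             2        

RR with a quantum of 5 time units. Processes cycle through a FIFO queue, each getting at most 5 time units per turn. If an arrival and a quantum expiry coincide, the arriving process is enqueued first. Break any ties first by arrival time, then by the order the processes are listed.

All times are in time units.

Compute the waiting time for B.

Gantt: | idle 0-3 | E 3-8 | F 8-10 | D 10-13 | A 13-18 | C 18-21 | B 21-25 | E 25-27 | A 27-29 |
Completion: A=29  B=25  C=21  D=13  E=27  F=10
Turnaround (C−A): A=22  B=17  C=14  D=8  E=24  F=6
Waiting(B) = turnaround − burst = 17 − 4 = 13

13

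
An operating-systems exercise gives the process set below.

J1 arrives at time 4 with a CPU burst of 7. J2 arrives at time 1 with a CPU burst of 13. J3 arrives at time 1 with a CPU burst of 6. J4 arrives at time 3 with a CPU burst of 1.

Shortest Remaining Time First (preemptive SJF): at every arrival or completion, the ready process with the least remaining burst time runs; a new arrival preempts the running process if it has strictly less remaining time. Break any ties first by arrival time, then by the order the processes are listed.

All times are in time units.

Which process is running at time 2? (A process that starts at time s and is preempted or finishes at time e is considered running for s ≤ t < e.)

Timeline: | idle 0-1 | J3 1-3 | J4 3-4 | J3 4-8 | J1 8-15 | J2 15-28 |
Completion: J1=15  J2=28  J3=8  J4=4
Turnaround (C−A): J1=11  J2=27  J3=7  J4=1

J3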